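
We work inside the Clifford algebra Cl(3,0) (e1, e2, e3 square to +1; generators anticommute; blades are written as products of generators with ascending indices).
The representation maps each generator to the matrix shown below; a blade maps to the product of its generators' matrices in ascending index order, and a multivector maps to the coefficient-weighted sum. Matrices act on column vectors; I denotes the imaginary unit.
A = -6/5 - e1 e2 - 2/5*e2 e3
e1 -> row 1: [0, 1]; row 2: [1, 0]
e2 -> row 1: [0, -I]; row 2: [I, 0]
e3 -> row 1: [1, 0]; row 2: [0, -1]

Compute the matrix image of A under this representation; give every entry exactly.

Bivector images (products of the table entries): rho(e1 e2) = rho(e1)rho(e2) = row 1: [I, 0]; row 2: [0, -I]; rho(e2 e3) = rho(e2)rho(e3) = row 1: [0, I]; row 2: [I, 0].
M = (-6/5)*1 + (-1)*rho(e1 e2) + (-2/5)*rho(e2 e3), summed entrywise (1 is the identity matrix):
Answer: row 1: [-6/5 - I, -2*I/5]; row 2: [-2*I/5, -6/5 + I]


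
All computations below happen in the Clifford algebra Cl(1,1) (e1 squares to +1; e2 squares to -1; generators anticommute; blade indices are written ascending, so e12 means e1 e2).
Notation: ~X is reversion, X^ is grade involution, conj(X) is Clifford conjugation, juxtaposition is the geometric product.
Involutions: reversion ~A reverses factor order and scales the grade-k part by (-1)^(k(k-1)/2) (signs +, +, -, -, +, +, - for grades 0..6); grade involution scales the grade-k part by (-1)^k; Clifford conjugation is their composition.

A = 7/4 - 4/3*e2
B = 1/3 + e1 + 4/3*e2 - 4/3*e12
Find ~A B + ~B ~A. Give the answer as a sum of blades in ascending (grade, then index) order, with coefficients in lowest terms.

first term: 85/36 + 127/36*e1 + 17/9*e2 - e12
second term: 85/36 + 127/36*e1 + 17/9*e2 + e12
Answer: 85/18 + 127/18*e1 + 34/9*e2


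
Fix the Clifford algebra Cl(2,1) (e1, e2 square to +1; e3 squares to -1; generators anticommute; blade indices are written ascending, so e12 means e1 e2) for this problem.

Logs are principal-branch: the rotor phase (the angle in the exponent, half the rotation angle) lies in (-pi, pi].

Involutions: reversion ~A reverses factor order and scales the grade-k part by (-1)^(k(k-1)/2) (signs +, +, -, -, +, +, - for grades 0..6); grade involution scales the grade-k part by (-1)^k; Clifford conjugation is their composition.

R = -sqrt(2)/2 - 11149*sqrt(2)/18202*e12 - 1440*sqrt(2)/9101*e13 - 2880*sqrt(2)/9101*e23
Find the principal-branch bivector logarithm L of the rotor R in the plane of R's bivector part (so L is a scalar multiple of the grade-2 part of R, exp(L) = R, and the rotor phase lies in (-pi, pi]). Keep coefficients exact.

The scalar part of R is -sqrt(2)/2, which fixes the principal-branch rotor phase; the unit plane is then the bivector part divided by the sine of that phase, and L is that plane scaled by the phase.
Concretely: cos(phase) = -sqrt(2)/2 gives phase = ±3*pi/4, and since phase/sin(phase) is even the sign is immaterial: L = (phase/sin(phase)) * <R>_2 = (3*sqrt(2)*pi/4) * <R>_2.
Answer: -33447*pi/36404*e12 - 2160*pi/9101*e13 - 4320*pi/9101*e23


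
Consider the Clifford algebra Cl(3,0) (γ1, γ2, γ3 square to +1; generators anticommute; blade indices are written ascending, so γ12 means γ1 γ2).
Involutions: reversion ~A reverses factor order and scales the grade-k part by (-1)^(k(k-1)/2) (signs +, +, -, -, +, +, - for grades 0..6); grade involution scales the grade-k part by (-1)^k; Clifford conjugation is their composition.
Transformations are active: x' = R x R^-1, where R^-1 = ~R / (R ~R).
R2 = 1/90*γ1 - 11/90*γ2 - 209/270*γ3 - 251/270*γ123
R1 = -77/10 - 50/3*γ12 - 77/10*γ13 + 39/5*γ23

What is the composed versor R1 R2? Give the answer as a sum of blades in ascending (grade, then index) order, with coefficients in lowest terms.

Distribute over the terms of R1 (each basis-blade product reordered to ascending indices, repeated generators contracted through their squares):
(-77/10) R2 = -77/900*γ1 + 847/900*γ2 + 16093/2700*γ3 + 19327/2700*γ123
(-50/3*γ12) R2 = 55/27*γ1 + 5/27*γ2 - 1255/81*γ3 + 1045/81*γ123
(-77/10*γ13) R2 = 16093/2700*γ1 + 19327/2700*γ2 + 77/900*γ3 - 847/900*γ123
(39/5*γ23) R2 = 3263/450*γ1 - 2717/450*γ2 + 143/150*γ3 + 13/150*γ123
Summing the partial products and collecting blades:
Answer: 2047/135*γ1 + 337/150*γ2 - 34403/4050*γ3 + 7778/405*γ123


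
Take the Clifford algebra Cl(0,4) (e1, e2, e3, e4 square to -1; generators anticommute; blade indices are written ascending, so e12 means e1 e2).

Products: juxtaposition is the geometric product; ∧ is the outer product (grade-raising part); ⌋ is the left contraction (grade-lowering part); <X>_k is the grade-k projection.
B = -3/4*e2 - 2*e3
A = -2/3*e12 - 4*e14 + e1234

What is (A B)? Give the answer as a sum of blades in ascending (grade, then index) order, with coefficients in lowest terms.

step 1: -1/2*e1 + 4/3*e123 - 5*e124 - 29/4*e134
Answer: -1/2*e1 + 4/3*e123 - 5*e124 - 29/4*e134


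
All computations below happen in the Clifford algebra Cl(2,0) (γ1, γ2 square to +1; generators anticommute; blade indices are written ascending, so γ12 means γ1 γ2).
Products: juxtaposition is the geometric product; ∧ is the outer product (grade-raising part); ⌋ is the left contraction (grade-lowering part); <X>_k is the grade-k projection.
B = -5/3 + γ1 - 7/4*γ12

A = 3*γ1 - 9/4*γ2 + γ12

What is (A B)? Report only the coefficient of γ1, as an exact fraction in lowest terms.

step 1: 19/4 - 143/16*γ1 - 5/2*γ2 + 7/12*γ12
Answer: -143/16


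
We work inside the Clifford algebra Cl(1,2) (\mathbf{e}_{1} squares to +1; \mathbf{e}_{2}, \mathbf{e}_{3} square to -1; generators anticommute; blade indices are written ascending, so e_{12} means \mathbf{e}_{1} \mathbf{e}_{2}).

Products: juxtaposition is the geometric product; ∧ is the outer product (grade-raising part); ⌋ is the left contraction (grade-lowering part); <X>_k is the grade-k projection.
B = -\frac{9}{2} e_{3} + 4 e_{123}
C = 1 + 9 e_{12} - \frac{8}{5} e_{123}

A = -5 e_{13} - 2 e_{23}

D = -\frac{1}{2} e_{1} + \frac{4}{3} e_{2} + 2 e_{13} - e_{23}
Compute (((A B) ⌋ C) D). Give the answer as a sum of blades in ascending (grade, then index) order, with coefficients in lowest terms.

step 1: -\frac{29}{2} e_{1} + 11 e_{2}
step 2: 99 e_{1} - \frac{261}{2} e_{2} - \frac{88}{5} e_{13} + \frac{116}{5} e_{23}
step 3: \frac{225}{2} + \frac{2689}{30} e_{3} + \frac{759}{20} e_{12} + \frac{2608}{15} e_{123}
Answer: \frac{225}{2} + \frac{2689}{30} e_{3} + \frac{759}{20} e_{12} + \frac{2608}{15} e_{123}


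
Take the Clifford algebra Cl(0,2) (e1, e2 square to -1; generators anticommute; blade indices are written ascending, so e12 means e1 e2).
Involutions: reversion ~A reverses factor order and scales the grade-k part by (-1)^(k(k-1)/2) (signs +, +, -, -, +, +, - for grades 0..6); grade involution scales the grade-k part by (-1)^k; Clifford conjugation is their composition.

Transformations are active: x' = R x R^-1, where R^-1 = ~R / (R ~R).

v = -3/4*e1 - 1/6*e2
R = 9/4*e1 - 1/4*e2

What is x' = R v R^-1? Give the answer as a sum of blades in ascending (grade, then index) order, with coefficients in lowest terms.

~R = 9/4*e1 - 1/4*e2, and R ~R = -41/8, so R^-1 = ~R / (-41/8).
R v = 79/48 - 9/16*e12
Answer: -57/82*e1 + 161/492*e2


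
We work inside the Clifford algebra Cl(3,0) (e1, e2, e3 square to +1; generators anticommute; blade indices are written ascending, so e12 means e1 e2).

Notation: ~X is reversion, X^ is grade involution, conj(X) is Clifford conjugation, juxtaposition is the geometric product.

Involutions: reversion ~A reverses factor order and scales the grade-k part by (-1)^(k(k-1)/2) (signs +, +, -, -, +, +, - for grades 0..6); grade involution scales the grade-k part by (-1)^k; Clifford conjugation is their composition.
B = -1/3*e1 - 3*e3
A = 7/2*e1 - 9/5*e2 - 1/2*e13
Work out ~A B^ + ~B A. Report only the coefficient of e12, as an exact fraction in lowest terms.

first term: 7/6 + 3/2*e1 - 1/6*e3 + 3/5*e12 + 21/2*e13 - 27/5*e23
second term: -7/6 - 3/2*e1 + 1/6*e3 + 3/5*e12 + 21/2*e13 - 27/5*e23
Answer: 6/5


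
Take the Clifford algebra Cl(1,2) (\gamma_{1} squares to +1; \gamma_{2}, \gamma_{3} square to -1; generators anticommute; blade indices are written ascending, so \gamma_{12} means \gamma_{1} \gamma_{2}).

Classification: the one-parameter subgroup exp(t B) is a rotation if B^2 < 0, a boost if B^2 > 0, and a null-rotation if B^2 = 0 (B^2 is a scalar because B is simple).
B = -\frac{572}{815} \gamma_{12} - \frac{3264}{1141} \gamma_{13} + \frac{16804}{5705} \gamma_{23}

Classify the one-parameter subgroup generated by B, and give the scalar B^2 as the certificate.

B^2 term by term: the squares give (-\frac{572}{815})^2*(\gamma_{12})^2 + (-\frac{3264}{1141})^2*(\gamma_{13})^2 + (\frac{16804}{5705})^2*(\gamma_{23})^2 = \frac{327184}{664225}*(+1) + \frac{10653696}{1301881}*(+1) + \frac{282374416}{32547025}*(-1) = 0 (each basis 2-blade squares to minus the product of its generators' squares); cross terms between blades sharing an index anticommute and cancel. So B^2 = 0.
Answer: null-rotation, certificate B^2 = 0. B^2 = 0 is basis-independent, so its sign is the whole story.


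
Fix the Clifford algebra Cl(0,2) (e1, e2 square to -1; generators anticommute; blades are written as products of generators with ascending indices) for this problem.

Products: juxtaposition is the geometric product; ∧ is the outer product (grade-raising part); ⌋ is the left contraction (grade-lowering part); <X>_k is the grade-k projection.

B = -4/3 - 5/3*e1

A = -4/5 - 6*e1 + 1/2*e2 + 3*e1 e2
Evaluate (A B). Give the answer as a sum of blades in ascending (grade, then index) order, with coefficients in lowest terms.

step 1: -134/15 + 28/3*e1 - 17/3*e2 - 19/6*e1 e2
Answer: -134/15 + 28/3*e1 - 17/3*e2 - 19/6*e1 e2


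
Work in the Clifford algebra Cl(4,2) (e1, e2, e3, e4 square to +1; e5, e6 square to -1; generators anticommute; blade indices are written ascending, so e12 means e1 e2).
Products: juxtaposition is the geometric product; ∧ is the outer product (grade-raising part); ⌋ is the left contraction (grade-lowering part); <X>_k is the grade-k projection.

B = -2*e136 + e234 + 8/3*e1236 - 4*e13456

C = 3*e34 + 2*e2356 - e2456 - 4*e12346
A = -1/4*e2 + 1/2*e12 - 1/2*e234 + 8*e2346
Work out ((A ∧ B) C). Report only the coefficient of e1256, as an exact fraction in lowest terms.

step 1: -1/2*e1236 - e123456
step 2: 2*e4 - 4*e5 - e13 - 2*e14 + e15 - 3/2*e1246 + 3*e1256 - 1/2*e1345
Answer: 3


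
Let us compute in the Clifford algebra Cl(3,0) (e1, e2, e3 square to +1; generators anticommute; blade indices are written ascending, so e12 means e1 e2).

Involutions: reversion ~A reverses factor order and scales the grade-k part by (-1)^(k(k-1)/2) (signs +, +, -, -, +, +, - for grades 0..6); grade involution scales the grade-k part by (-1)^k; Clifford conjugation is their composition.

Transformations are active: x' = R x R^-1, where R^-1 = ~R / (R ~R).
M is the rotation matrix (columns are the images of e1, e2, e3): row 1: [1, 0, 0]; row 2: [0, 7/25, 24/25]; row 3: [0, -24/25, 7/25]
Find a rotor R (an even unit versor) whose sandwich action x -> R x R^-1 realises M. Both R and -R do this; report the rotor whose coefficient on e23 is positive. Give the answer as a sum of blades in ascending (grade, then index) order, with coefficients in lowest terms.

Method: write R = a + b12*e12 + b13*e13 + b23*e23 with a^2 + b12^2 + b13^2 + b23^2 = 1 (so R^-1 = ~R). Expanding the columns R e_j ~R gives tr M = 4a^2 - 1 and, from the antisymmetric part, M21 - M12 = -4a*b12, M13 - M31 = 4a*b13, M32 - M23 = -4a*b23.
Here tr M = 39/25, so a^2 = (1 + tr M)/4 = 16/25 and a = ±4/5. Taking a = 4/5: M21 - M12 = 0, M13 - M31 = 0, M32 - M23 = -48/25, giving b12 = 0, b13 = 0, b23 = 3/5, i.e. R = 4/5 + 3/5*e23.
Its e23 coefficient is already positive.
Answer: 4/5 + 3/5*e23. Key observation: the double cover Spin(3) -> SO(3) sends R and -R to the same matrix (trace 39/25 here), so the stated sign of the e23 coefficient is what selects one sheet.


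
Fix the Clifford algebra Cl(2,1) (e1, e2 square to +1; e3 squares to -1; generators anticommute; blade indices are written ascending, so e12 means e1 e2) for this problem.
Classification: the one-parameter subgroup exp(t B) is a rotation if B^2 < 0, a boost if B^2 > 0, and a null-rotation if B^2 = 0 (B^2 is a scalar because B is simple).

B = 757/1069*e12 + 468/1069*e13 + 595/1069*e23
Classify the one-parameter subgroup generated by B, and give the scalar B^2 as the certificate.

B^2 term by term: the squares give (757/1069)^2*(e12)^2 + (468/1069)^2*(e13)^2 + (595/1069)^2*(e23)^2 = 573049/1142761*(-1) + 219024/1142761*(+1) + 354025/1142761*(+1) = 0 (each basis 2-blade squares to minus the product of its generators' squares); cross terms between blades sharing an index anticommute and cancel. So B^2 = 0.
Answer: null-rotation, certificate B^2 = 0. Because 0 is invariant under every versor sandwich, the classification follows from its sign alone.


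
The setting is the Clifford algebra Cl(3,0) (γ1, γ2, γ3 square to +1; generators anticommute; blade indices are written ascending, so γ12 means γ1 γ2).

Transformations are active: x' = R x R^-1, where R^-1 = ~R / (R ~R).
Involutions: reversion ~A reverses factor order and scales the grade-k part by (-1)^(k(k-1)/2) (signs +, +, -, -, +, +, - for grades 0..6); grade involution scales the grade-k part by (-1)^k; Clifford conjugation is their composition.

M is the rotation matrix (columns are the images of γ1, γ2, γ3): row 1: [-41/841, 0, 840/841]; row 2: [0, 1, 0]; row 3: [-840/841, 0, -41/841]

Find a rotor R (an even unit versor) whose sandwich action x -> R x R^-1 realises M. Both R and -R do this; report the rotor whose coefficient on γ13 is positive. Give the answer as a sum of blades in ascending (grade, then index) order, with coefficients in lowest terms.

Method: write R = a + b12*γ12 + b13*γ13 + b23*γ23 with a^2 + b12^2 + b13^2 + b23^2 = 1 (so R^-1 = ~R). Expanding the columns R e_j ~R gives tr M = 4a^2 - 1 and, from the antisymmetric part, M21 - M12 = -4a*b12, M13 - M31 = 4a*b13, M32 - M23 = -4a*b23.
Here tr M = 759/841, so a^2 = (1 + tr M)/4 = 400/841 and a = ±20/29. Taking a = 20/29: M21 - M12 = 0, M13 - M31 = 1680/841, M32 - M23 = 0, giving b12 = 0, b13 = 21/29, b23 = 0, i.e. R = 20/29 + 21/29*γ13.
Its γ13 coefficient is already positive.
Answer: 20/29 + 21/29*γ13. Key observation: the double cover Spin(3) -> SO(3) sends R and -R to the same matrix (trace 759/841 here), so the stated sign of the γ13 coefficient is what selects one sheet.


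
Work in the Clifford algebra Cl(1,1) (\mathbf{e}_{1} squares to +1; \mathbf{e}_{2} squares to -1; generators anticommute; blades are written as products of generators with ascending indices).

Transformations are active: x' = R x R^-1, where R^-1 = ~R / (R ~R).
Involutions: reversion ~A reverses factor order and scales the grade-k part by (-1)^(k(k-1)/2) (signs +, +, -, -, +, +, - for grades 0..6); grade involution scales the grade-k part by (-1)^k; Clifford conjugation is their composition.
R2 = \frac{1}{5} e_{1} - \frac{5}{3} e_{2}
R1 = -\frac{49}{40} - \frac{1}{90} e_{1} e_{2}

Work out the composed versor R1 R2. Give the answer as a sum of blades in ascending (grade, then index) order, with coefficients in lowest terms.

Distribute over the terms of R1 (each basis-blade product reordered to ascending indices, repeated generators contracted through their squares):
(-\frac{49}{40}) R2 = -\frac{49}{200} e_{1} + \frac{49}{24} e_{2}
(-\frac{1}{90} e_{1} e_{2}) R2 = -\frac{1}{54} e_{1} + \frac{1}{450} e_{2}
Summing the partial products and collecting blades:
Answer: -\frac{1423}{5400} e_{1} + \frac{3679}{1800} e_{2}


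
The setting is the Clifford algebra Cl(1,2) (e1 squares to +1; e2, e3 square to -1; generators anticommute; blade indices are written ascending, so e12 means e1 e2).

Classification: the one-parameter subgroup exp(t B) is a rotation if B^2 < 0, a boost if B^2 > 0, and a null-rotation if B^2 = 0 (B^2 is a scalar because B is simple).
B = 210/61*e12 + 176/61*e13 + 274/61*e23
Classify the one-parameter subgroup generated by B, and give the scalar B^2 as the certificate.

B^2 term by term: the squares give (210/61)^2*(e12)^2 + (176/61)^2*(e13)^2 + (274/61)^2*(e23)^2 = 44100/3721*(+1) + 30976/3721*(+1) + 75076/3721*(-1) = 0 (each basis 2-blade squares to minus the product of its generators' squares); cross terms between blades sharing an index anticommute and cancel. So B^2 = 0.
Answer: null-rotation, certificate B^2 = 0. The invariant at work: B^2 = 0 is unchanged by conjugation, hence its sign classifies the subgroup whatever basis B is written in.


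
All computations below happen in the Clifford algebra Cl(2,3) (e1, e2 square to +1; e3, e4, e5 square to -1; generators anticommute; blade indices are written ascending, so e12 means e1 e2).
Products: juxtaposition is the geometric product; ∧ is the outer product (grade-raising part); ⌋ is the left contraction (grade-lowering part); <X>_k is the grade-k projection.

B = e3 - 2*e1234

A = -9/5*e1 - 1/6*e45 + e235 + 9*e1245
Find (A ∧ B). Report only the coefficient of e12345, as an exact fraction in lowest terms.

step 1: -9/5*e13 - 1/6*e345 + 9*e12345
Answer: 9


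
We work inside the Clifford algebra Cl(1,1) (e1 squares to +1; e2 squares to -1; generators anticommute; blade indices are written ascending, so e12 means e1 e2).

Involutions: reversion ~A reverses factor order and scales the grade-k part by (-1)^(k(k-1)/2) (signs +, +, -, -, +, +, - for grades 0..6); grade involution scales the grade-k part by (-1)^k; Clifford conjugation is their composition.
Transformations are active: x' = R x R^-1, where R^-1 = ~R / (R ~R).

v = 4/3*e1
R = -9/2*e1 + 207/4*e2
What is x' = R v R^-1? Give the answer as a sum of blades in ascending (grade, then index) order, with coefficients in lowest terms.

~R = -9/2*e1 + 207/4*e2, and R ~R = -42525/16, so R^-1 = ~R / (-42525/16).
R v = -6 - 69*e12
Answer: -2132/1575*e1 + 368/1575*e2


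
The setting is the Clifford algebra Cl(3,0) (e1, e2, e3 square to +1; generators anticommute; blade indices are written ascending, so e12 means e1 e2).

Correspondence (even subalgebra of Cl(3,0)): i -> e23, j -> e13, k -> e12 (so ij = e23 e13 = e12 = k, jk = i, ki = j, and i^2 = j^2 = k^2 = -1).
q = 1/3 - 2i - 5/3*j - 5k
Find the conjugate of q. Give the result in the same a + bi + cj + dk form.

In blades: q = 1/3 - 5*e12 - 5/3*e13 - 2*e23.
Quaternion conjugation is reversion on the even subalgebra: the scalar is fixed and every grade-2 blade flips sign, giving 1/3 + 5*e12 + 5/3*e13 + 2*e23; translating back:
Answer: 1/3 + 2i + 5/3*j + 5k


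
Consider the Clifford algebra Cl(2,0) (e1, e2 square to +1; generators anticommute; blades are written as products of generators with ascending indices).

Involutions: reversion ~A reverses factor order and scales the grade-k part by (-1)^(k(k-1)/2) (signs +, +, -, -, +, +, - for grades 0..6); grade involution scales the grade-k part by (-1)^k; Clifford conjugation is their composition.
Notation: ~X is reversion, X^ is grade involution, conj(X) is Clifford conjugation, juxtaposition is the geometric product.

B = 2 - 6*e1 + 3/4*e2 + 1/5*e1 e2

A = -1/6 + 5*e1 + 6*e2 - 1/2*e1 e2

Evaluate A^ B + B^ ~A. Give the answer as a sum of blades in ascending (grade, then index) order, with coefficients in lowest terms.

first term: 379/15 - 327/40*e1 - 129/8*e2 - 2447/60*e1 e2
second term: 376/15 + 423/40*e1 + 113/8*e2 + 2443/60*e1 e2
Answer: 151/3 + 12/5*e1 - 2*e2 - 1/15*e1 e2


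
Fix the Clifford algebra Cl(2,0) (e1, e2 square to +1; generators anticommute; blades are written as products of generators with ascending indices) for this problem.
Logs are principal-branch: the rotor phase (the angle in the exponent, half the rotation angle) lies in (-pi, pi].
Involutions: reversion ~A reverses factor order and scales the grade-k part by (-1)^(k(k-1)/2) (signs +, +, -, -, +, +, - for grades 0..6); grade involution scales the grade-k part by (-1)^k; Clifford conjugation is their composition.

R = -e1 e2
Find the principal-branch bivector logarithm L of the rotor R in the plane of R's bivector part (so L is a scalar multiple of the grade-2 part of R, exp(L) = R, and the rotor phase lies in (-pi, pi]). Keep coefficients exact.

The scalar part of R is 0, which fixes the principal-branch rotor phase; the unit plane is then the bivector part divided by the sine of that phase, and L is that plane scaled by the phase.
Concretely: cos(phase) = 0 gives phase = ±pi/2, and since phase/sin(phase) is even the sign is immaterial: L = (phase/sin(phase)) * <R>_2 = (pi/2) * <R>_2.
Answer: -pi/2*e1 e2


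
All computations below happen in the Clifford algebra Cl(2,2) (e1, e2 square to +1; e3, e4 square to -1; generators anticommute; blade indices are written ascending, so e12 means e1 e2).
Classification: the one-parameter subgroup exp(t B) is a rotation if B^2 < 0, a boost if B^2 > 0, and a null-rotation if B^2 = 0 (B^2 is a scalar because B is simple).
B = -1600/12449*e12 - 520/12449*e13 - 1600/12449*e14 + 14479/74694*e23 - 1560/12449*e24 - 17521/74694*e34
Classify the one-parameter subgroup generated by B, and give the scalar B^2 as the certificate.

B^2 term by term: the squares give (-1600/12449)^2*(e12)^2 + (-520/12449)^2*(e13)^2 + (-1600/12449)^2*(e14)^2 + (14479/74694)^2*(e23)^2 + (-1560/12449)^2*(e24)^2 + (-17521/74694)^2*(e34)^2 = 2560000/154977601*(-1) + 270400/154977601*(+1) + 2560000/154977601*(+1) + 209641441/5579193636*(+1) + 2433600/154977601*(+1) + 306985441/5579193636*(-1) = 0 (each basis 2-blade squares to minus the product of its generators' squares); cross terms between blades sharing an index anticommute and cancel; the commuting (index-disjoint) pairs give grade-4 terms 2*c*c'*(blade product), which cancel blade by blade — e1234: 28033600/464932803 - 1622400/154977601 - 23166400/464932803 = 0 — confirming B is simple. So B^2 = 0.
Answer: null-rotation, certificate B^2 = 0. Why this suffices: the scalar 0 survives any versor conjugation, so its sign alone determines the class however B is presented.


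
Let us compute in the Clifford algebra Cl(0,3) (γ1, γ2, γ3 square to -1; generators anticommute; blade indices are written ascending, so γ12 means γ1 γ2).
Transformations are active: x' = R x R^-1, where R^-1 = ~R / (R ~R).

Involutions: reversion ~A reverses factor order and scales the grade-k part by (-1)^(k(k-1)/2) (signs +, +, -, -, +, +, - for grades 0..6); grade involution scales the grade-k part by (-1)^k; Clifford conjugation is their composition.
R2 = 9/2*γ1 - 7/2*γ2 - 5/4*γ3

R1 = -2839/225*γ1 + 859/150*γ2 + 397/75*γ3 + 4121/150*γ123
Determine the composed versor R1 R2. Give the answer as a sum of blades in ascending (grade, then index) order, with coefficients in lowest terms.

Distribute over the terms of R2 (each basis-blade product reordered to ascending indices, repeated generators contracted through their squares):
R1 (9/2*γ1) = 2839/50 - 2577/100*γ12 - 1191/50*γ13 - 12363/100*γ23
R1 (-7/2*γ2) = 6013/300 + 19873/450*γ12 - 28847/300*γ13 + 2779/150*γ23
R1 (-5/4*γ3) = 397/60 + 4121/120*γ12 + 2839/180*γ13 - 859/120*γ23
Summing the partial products and collecting blades:
Answer: 2086/25 + 94921/1800*γ12 - 23446/225*γ13 - 67357/600*γ23


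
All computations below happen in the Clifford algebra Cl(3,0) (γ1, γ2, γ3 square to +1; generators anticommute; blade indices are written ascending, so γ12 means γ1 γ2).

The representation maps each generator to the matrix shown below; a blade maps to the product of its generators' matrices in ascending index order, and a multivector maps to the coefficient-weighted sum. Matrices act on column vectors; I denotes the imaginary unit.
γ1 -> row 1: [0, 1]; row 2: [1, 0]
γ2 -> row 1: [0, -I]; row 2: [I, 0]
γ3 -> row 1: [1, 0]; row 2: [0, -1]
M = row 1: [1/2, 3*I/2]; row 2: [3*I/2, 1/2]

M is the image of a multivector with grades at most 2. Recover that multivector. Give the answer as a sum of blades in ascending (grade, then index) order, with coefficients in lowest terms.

Method: 1, rho(γ1), rho(γ2), rho(γ3) form a trace-orthogonal basis of the 2x2 complex matrices (tr(X Y) = 2 if X = Y, else 0), so M = m0*1 + m1*rho(γ1) + m2*rho(γ2) + m3*rho(γ3) with m0 = tr(M)/2 = 1/2, m1 = tr(M rho(γ1))/2 = 3*I/2, m2 = tr(M rho(γ2))/2 = 0, m3 = tr(M rho(γ3))/2 = 0.
Multiplying table entries, the bivector images are rho(γ12) = I*rho(γ3), rho(γ13) = -I*rho(γ2), rho(γ23) = I*rho(γ1); with real blade coefficients the real parts of m0..m3 are the coefficients of 1, γ1, γ2, γ3 and the imaginary parts give the bivectors (γ23: Im m1, γ13: -Im m2, γ12: Im m3).
Answer: 1/2 + 3/2*γ23


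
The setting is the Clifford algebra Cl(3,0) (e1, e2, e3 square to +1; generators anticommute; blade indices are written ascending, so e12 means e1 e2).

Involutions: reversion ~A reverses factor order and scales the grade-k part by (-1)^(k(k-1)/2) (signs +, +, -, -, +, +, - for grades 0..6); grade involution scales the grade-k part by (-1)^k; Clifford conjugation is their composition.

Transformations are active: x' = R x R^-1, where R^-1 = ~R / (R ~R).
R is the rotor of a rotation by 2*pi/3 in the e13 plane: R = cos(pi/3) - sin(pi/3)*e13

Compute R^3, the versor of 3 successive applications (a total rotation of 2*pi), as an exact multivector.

Half-angle bookkeeping: 3 applications in e13 add up to rotor phase 3*pi/3 = pi, so R^3 = cos(pi) - sin(pi)*e13.
cos(pi) = -1 and sin(pi) = 0, so R^3 = -1. The total rotation 2*pi is 1 full turn, so every vector returns to itself, yet the rotor is -1, on the OTHER sheet of the double cover (an odd number of 2*pi turns).
Answer: -1


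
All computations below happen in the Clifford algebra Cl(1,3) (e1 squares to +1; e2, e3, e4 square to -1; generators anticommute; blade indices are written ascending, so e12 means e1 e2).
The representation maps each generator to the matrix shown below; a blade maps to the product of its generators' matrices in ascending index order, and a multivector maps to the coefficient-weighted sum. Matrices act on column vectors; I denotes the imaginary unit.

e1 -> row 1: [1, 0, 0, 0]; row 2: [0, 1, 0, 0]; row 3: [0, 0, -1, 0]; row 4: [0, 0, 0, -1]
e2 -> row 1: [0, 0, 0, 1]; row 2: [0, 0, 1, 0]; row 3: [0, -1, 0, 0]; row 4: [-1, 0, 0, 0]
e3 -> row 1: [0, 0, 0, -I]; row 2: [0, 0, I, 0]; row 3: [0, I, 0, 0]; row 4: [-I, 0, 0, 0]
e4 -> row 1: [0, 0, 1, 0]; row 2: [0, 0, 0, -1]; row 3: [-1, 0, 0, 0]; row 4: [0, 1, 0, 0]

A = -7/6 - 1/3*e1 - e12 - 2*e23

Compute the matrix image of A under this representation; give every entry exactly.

Bivector images (products of the table entries): rho(e12) = rho(e1)rho(e2) = row 1: [0, 0, 0, 1]; row 2: [0, 0, 1, 0]; row 3: [0, 1, 0, 0]; row 4: [1, 0, 0, 0]; rho(e23) = rho(e2)rho(e3) = row 1: [-I, 0, 0, 0]; row 2: [0, I, 0, 0]; row 3: [0, 0, -I, 0]; row 4: [0, 0, 0, I].
M = (-7/6)*1 + (-1/3)*rho(e1) + (-1)*rho(e12) + (-2)*rho(e23), summed entrywise (1 is the identity matrix):
Answer: row 1: [-3/2 + 2*I, 0, 0, -1]; row 2: [0, -3/2 - 2*I, -1, 0]; row 3: [0, -1, -5/6 + 2*I, 0]; row 4: [-1, 0, 0, -5/6 - 2*I]


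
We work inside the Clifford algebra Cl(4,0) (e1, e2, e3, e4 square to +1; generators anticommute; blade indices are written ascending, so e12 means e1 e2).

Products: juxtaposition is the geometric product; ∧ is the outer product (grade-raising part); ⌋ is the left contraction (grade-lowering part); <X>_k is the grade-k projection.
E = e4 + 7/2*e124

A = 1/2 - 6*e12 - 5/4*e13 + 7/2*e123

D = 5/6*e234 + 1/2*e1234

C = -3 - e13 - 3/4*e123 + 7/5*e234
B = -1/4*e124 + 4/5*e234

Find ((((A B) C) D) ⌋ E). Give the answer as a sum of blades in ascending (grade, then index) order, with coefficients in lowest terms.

step 1: -3/2*e4 - 14/5*e14 + 7/8*e34 + 7/8*e124 - 24/5*e134 + 57/80*e234
step 2: -399/400 - 49/40*e2 - 3/10*e4 + 168/25*e12 + 49/40*e13 + 2797/320*e14 - 21/10*e23 - 18/5*e24 - 77/160*e34 - 98/25*e123 - 429/160*e124 + 159/10*e134 - 269/80*e234 - 9/8*e1234
step 3: 215/96 - 119/160*e1 - 7247/960*e2 - 1389/320*e3 + 371/100*e4 - 4163/320*e12 - 1291/320*e13 + 259/60*e14 - 2957/640*e23 + 49/80*e24 - 5257/1200*e34 + 14273/1920*e123 - 49/48*e124 + 497/80*e134 - 133/160*e234 - 399/800*e1234
step 4: 17479/2400 - 343/160*e1 + 1813/120*e2 + 91723/1920*e4 + 2597/200*e12 + 50729/1920*e14 - 833/320*e24 + 1505/192*e124
Answer: 17479/2400 - 343/160*e1 + 1813/120*e2 + 91723/1920*e4 + 2597/200*e12 + 50729/1920*e14 - 833/320*e24 + 1505/192*e124


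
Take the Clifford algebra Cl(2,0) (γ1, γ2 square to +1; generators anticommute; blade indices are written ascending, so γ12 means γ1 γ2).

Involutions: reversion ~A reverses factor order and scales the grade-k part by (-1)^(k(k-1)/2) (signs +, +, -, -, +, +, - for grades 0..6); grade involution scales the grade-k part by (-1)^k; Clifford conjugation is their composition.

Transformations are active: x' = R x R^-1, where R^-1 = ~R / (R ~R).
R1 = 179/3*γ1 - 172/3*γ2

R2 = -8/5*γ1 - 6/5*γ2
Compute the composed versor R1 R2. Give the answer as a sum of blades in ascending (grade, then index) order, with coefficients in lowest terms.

Distribute over the terms of R1 (each basis-blade product reordered to ascending indices, repeated generators contracted through their squares):
(179/3*γ1) R2 = -1432/15 - 358/5*γ12
(-172/3*γ2) R2 = 344/5 - 1376/15*γ12
Summing the partial products and collecting blades:
Answer: -80/3 - 490/3*γ12


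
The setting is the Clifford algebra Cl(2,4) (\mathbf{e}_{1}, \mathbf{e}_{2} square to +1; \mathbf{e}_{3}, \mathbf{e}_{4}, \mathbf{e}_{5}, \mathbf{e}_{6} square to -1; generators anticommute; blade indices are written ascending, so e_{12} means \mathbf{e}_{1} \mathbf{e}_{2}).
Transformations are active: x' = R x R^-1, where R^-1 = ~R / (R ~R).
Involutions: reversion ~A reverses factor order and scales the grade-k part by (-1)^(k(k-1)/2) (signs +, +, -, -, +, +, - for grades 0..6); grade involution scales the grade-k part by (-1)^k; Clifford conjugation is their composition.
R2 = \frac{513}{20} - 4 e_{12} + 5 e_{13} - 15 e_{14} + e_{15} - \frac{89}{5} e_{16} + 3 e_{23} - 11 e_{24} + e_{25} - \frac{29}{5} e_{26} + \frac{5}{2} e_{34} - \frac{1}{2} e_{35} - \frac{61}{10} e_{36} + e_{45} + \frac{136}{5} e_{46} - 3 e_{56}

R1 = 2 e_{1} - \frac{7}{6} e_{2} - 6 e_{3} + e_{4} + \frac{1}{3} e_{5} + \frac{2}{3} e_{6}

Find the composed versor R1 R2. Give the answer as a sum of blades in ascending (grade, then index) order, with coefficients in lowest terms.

Distribute over the terms of R1 (each basis-blade product reordered to ascending indices, repeated generators contracted through their squares):
(2 e_{1}) R2 = \frac{513}{10} e_{1} - 8 e_{2} + 10 e_{3} - 30 e_{4} + 2 e_{5} - \frac{178}{5} e_{6} + 6 e_{123} - 22 e_{124} + 2 e_{125} - \frac{58}{5} e_{126} + 5 e_{134} - e_{135} - \frac{61}{5} e_{136} + 2 e_{145} + \frac{272}{5} e_{146} - 6 e_{156}
(-\frac{7}{6} e_{2}) R2 = -\frac{14}{3} e_{1} - \frac{1197}{40} e_{2} - \frac{7}{2} e_{3} + \frac{77}{6} e_{4} - \frac{7}{6} e_{5} + \frac{203}{30} e_{6} + \frac{35}{6} e_{123} - \frac{35}{2} e_{124} + \frac{7}{6} e_{125} - \frac{623}{30} e_{126} - \frac{35}{12} e_{234} + \frac{7}{12} e_{235} + \frac{427}{60} e_{236} - \frac{7}{6} e_{245} - \frac{476}{15} e_{246} + \frac{7}{2} e_{256}
(-6 e_{3}) R2 = -30 e_{1} - 18 e_{2} - \frac{1539}{10} e_{3} + 15 e_{4} - 3 e_{5} - \frac{183}{5} e_{6} + 24 e_{123} - 90 e_{134} + 6 e_{135} - \frac{534}{5} e_{136} - 66 e_{234} + 6 e_{235} - \frac{174}{5} e_{236} - 6 e_{345} - \frac{816}{5} e_{346} + 18 e_{356}
(e_{4}) R2 = -15 e_{1} - 11 e_{2} + \frac{5}{2} e_{3} + \frac{513}{20} e_{4} - e_{5} - \frac{136}{5} e_{6} - 4 e_{124} + 5 e_{134} - e_{145} + \frac{89}{5} e_{146} + 3 e_{234} - e_{245} + \frac{29}{5} e_{246} + \frac{1}{2} e_{345} + \frac{61}{10} e_{346} - 3 e_{456}
(\frac{1}{3} e_{5}) R2 = \frac{1}{3} e_{1} + \frac{1}{3} e_{2} - \frac{1}{6} e_{3} + \frac{1}{3} e_{4} + \frac{171}{20} e_{5} + e_{6} - \frac{4}{3} e_{125} + \frac{5}{3} e_{135} - 5 e_{145} + \frac{89}{15} e_{156} + e_{235} - \frac{11}{3} e_{245} + \frac{29}{15} e_{256} + \frac{5}{6} e_{345} + \frac{61}{30} e_{356} - \frac{136}{15} e_{456}
(\frac{2}{3} e_{6}) R2 = -\frac{178}{15} e_{1} - \frac{58}{15} e_{2} - \frac{61}{15} e_{3} + \frac{272}{15} e_{4} - 2 e_{5} + \frac{171}{10} e_{6} - \frac{8}{3} e_{126} + \frac{10}{3} e_{136} - 10 e_{146} + \frac{2}{3} e_{156} + 2 e_{236} - \frac{22}{3} e_{246} + \frac{2}{3} e_{256} + \frac{5}{3} e_{346} - \frac{1}{3} e_{356} + \frac{2}{3} e_{456}
Summing the partial products and collecting blades:
Answer: -\frac{99}{10} e_{1} - \frac{1691}{24} e_{2} - \frac{2237}{15} e_{3} + \frac{839}{20} e_{4} + \frac{203}{60} e_{5} - \frac{1118}{15} e_{6} + \frac{215}{6} e_{123} - \frac{87}{2} e_{124} + \frac{11}{6} e_{125} - \frac{1051}{30} e_{126} - 80 e_{134} + \frac{20}{3} e_{135} - \frac{347}{3} e_{136} - 4 e_{145} + \frac{311}{5} e_{146} + \frac{3}{5} e_{156} - \frac{791}{12} e_{234} + \frac{91}{12} e_{235} - \frac{1541}{60} e_{236} - \frac{35}{6} e_{245} - \frac{499}{15} e_{246} + \frac{61}{10} e_{256} - \frac{14}{3} e_{345} - \frac{4663}{30} e_{346} + \frac{197}{10} e_{356} - \frac{57}{5} e_{456}


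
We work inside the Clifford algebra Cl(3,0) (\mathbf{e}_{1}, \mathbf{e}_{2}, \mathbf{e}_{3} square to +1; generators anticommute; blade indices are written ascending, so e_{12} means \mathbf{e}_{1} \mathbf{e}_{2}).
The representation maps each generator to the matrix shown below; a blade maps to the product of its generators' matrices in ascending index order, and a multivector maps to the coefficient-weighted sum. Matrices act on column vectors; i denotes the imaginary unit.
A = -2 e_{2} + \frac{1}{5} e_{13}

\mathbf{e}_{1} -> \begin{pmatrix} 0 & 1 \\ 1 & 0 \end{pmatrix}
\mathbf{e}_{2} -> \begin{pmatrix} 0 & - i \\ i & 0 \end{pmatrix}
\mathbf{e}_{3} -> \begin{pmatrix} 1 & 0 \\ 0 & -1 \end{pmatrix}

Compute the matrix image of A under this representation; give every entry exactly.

Bivector images (products of the table entries): rho(e_{13}) = rho(\mathbf{e}_{1})rho(\mathbf{e}_{3}) = \begin{pmatrix} 0 & -1 \\ 1 & 0 \end{pmatrix}.
M = (-2)*rho(e_{2}) + (\frac{1}{5})*rho(e_{13}), summed entrywise:
Answer: \begin{pmatrix} 0 & - \frac{1}{5} + 2 i \\ \frac{1}{5} - 2 i & 0 \end{pmatrix}


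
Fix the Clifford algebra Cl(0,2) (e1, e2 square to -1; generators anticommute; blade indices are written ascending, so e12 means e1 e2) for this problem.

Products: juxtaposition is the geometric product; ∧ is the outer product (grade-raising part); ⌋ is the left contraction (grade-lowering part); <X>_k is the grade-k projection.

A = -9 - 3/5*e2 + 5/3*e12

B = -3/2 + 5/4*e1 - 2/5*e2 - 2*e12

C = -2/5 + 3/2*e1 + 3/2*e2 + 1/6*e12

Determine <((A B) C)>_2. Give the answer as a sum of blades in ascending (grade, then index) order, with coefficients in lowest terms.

step 1: 2489/150 - 563/60*e1 + 79/12*e2 + 65/4*e12
step 2: -15437/3000 + 4829/900*e1 + 10844/225*e2 - 6229/225*e12
step 3: -6229/225*e12
Answer: -6229/225*e12


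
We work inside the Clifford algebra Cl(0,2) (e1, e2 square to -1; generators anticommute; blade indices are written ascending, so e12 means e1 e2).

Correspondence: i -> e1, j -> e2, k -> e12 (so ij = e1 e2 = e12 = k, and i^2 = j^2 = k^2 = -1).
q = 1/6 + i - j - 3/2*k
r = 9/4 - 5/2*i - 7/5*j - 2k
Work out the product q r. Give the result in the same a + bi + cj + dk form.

In blades: q = 1/6 + e1 - e2 - 3/2*e12, r = 9/4 - 5/2*e1 - 7/5*e2 - 2*e12.
Distribute q over r term by term (generator squares from the signature, products reordered to ascending indices): (1/6)*r = 3/8 - 5/12*e1 - 7/30*e2 - 1/3*e12; (e1)*r = 5/2 + 9/4*e1 + 2*e2 - 7/5*e12; (-e2)*r = -7/5 + 2*e1 - 9/4*e2 - 5/2*e12; (-3/2*e12)*r = -3 - 21/10*e1 + 15/4*e2 - 27/8*e12.
Sum: -61/40 + 26/15*e1 + 49/15*e2 - 913/120*e12; translating back through the correspondence:
Answer: -61/40 + 26/15*i + 49/15*j - 913/120*k


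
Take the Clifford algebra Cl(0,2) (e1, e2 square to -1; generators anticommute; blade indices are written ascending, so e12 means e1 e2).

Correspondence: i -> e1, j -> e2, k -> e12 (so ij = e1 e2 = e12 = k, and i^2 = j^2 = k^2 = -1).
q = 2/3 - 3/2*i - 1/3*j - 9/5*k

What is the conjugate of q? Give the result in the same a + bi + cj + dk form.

In blades: q = 2/3 - 3/2*e1 - 1/3*e2 - 9/5*e12.
Conjugation here is Clifford conjugation: the scalar is fixed and the grade-1 and grade-2 blades all flip sign, giving 2/3 + 3/2*e1 + 1/3*e2 + 9/5*e12; translating back:
Answer: 2/3 + 3/2*i + 1/3*j + 9/5*k


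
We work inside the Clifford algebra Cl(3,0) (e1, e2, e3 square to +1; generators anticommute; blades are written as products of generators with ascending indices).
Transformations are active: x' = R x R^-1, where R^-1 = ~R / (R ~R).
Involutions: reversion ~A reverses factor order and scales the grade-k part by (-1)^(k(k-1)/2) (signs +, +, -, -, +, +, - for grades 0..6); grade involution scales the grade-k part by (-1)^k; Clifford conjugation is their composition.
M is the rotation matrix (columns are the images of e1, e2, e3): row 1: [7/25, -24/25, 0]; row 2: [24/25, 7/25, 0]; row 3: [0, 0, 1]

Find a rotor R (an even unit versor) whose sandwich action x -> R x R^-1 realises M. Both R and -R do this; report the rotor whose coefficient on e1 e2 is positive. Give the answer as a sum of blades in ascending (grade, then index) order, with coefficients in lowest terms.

Method: write R = a + b12*e1 e2 + b13*e1 e3 + b23*e2 e3 with a^2 + b12^2 + b13^2 + b23^2 = 1 (so R^-1 = ~R). Expanding the columns R e_j ~R gives tr M = 4a^2 - 1 and, from the antisymmetric part, M21 - M12 = -4a*b12, M13 - M31 = 4a*b13, M32 - M23 = -4a*b23.
Here tr M = 39/25, so a^2 = (1 + tr M)/4 = 16/25 and a = ±4/5. Taking a = 4/5: M21 - M12 = 48/25, M13 - M31 = 0, M32 - M23 = 0, giving b12 = -3/5, b13 = 0, b23 = 0, i.e. R = 4/5 - 3/5*e1 e2.
Its e1 e2 coefficient is negative, so report the other preimage -R.
Answer: -4/5 + 3/5*e1 e2. Sheet selection: the two-to-one cover makes ±R indistinguishable at the matrix level (trace 39/25), so uniqueness comes from the required sign on e1 e2.


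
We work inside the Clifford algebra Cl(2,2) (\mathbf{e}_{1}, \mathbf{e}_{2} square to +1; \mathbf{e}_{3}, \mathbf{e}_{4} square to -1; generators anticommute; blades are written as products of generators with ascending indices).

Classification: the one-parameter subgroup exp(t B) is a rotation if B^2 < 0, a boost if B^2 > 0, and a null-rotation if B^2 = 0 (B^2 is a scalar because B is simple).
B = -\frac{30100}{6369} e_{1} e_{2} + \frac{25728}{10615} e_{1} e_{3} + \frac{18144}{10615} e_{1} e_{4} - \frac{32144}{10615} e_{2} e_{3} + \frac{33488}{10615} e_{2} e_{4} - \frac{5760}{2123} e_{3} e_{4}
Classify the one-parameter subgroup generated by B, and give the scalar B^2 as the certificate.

B^2 term by term: the squares give (-\frac{30100}{6369})^2*(e_{1} e_{2})^2 + (\frac{25728}{10615})^2*(e_{1} e_{3})^2 + (\frac{18144}{10615})^2*(e_{1} e_{4})^2 + (-\frac{32144}{10615})^2*(e_{2} e_{3})^2 + (\frac{33488}{10615})^2*(e_{2} e_{4})^2 + (-\frac{5760}{2123})^2*(e_{3} e_{4})^2 = \frac{906010000}{40564161}*(-1) + \frac{661929984}{112678225}*(+1) + \frac{329204736}{112678225}*(+1) + \frac{1033236736}{112678225}*(+1) + \frac{1121446144}{112678225}*(+1) + \frac{33177600}{4507129}*(-1) = -\frac{16}{9} (each basis 2-blade squares to minus the product of its generators' squares); cross terms between blades sharing an index anticommute and cancel; the commuting (index-disjoint) pairs give grade-4 terms 2*c*c'*(blade product), which cancel blade by blade — e_{1} e_{2} e_{3} e_{4}: \frac{115584000}{4507129} - \frac{1723158528}{112678225} - \frac{1166441472}{112678225} = 0 — confirming B is simple. So B^2 = -\frac{16}{9}.
Answer: rotation, certificate B^2 = -\frac{16}{9}. The invariant at work: B^2 = -\frac{16}{9} is unchanged by conjugation, hence its sign classifies the subgroup whatever basis B is written in.


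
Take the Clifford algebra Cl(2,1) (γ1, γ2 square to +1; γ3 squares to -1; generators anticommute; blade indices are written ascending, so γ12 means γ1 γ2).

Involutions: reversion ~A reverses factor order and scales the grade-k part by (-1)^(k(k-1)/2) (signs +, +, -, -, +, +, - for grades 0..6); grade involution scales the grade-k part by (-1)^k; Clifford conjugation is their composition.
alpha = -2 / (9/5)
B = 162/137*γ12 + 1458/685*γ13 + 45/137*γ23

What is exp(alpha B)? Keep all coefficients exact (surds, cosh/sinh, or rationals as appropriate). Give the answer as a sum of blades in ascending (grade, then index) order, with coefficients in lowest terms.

B^2 term by term: the squares give (162/137)^2*(γ12)^2 + (1458/685)^2*(γ13)^2 + (45/137)^2*(γ23)^2 = 26244/18769*(-1) + 2125764/469225*(+1) + 2025/18769*(+1) = 81/25 (each basis 2-blade squares to minus the product of its generators' squares); cross terms between blades sharing an index anticommute and cancel. So B^2 = 81/25.
B^2 = 81/25 — the series telescopes hyperbolically here: l = 9/5, alpha*l = -2, so exp(alpha B) = cosh(-2) + (sinh(-2)/(9/5))*B = cosh(2) + (-5*sinh(2)/9)*B.
Answer: cosh(2) - 90*sinh(2)/137*γ12 - 162*sinh(2)/137*γ13 - 25*sinh(2)/137*γ23
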